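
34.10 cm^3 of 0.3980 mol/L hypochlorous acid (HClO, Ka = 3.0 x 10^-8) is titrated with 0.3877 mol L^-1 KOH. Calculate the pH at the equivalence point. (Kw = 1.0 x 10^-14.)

10.41

n(HClO) = 0.3980 x 0.03410 = 0.01357 mol; V(KOH) at equivalence = 0.01357/0.3877 = 0.03501 L.
At equivalence all the acid is converted to ClO-; total volume = 0.03410 + 0.03501 = 0.06911 L, so [ClO-] = 0.01357/0.06911 = 0.1964 M.
Kb = Kw/Ka = 1.0e-14 / 3.0 x 10^-8 = 3.33e-7.
[OH^-] = sqrt(Kb x [ClO-]) = sqrt(3.33e-7 x 0.1964) = 0.000256 M.
pOH = 3.59, so pH = 14.00 - 3.59 = 10.41.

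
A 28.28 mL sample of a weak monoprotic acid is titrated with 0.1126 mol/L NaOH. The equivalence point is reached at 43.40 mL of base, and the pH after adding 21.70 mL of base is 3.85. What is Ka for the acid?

1.4 x 10^-4

21.70 mL is half of the equivalence volume, so this is the half-equivalence point where [HA] = [A^-].
At half-equivalence pH = pKa, so pKa = 3.85.
Ka = 10^(-3.85) = 1.4 x 10^-4.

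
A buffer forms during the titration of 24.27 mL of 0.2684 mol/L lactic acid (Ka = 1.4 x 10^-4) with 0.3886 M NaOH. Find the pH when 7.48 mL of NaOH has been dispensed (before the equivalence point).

Initial n(HC3H5O3) = 0.2684 x 0.02427 = 0.006514 mol.
n(NaOH) added = 0.3886 x 0.007480 = 0.002907 mol, converting that many moles of HC3H5O3 to C3H5O3-.
Remaining n(HC3H5O3) = 0.003607 mol; n(C3H5O3-) = 0.002907 mol.
By Henderson-Hasselbalch, pH = pKa + log([A^-]/[HA]) = 3.85 + log(0.002907/0.003607) = 3.85 + (-0.09) = 3.76.

3.76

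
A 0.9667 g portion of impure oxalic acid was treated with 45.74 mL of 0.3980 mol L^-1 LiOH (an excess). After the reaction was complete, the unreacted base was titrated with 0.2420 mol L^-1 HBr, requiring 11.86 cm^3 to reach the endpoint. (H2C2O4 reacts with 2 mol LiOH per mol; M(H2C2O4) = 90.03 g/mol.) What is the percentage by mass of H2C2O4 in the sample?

Total n(LiOH) added = 0.3980 x 0.04574 = 0.01820 mol.
n(HBr) used = 0.2420 x 0.01186 = 0.002870 mol, which equals the excess n(LiOH).
So n(LiOH) consumed by the sample = 0.01820 - 0.002870 = 0.01533 mol.
n(H2C2O4) = 0.01533 / 2 = 0.007667 mol.
mass H2C2O4 = 0.007667 x 90.03 = 0.6903 g, so %H2C2O4 = 0.6903/0.9667 x 100 = 71.4%.

71.4%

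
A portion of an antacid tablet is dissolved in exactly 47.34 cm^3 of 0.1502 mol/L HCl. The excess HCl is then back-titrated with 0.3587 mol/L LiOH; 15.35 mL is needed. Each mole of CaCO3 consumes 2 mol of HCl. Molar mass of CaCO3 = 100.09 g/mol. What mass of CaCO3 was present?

0.0803 g

Total n(HCl) added = 0.1502 x 0.04734 = 0.007110 mol.
n(LiOH) used = 0.3587 x 0.01535 = 0.005506 mol, which equals the excess n(HCl).
So n(HCl) consumed by the sample = 0.007110 - 0.005506 = 0.001604 mol.
n(CaCO3) = 0.001604 / 2 = 0.0008022 mol.
mass = 0.0008022 mol x 100.09 g/mol = 0.0803 g.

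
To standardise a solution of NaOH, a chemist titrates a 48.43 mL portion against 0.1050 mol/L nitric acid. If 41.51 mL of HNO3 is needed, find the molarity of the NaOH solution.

0.0900 M

n(HNO3) delivered = 0.1050 x 0.04151 = 0.004359 mol.
For a 1:1 reaction, n(NaOH) = 0.004359 mol.
[NaOH] = 0.004359 mol / 0.04843 L = 0.0900 M.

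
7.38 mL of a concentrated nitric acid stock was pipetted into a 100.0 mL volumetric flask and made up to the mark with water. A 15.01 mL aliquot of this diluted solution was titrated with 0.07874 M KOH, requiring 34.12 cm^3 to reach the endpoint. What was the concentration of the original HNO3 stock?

n(KOH) = 0.07874 x 0.03412 = 0.002687 mol.
n(HNO3) in the aliquot = 0.002687 mol.
[diluted HNO3] = 0.002687 / 0.01501 = 0.1790 M.
Dilution factor = 100.0/7.380 = 13.55, so [stock] = 0.1790 x 13.55 = 2.43 M.

2.43 M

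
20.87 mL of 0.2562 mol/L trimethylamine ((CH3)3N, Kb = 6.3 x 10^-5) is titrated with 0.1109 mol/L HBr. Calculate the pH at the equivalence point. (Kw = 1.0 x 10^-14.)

n((CH3)3N) = 0.2562 x 0.02087 = 0.005347 mol; V(HBr) at equivalence = 0.005347/0.1109 = 0.04821 L.
At equivalence the base is fully converted to (CH3)3NH+; total volume = 0.06908 L, so [(CH3)3NH+] = 0.005347/0.06908 = 0.07740 M.
Ka((CH3)3NH+) = Kw/Kb = 1.0e-14 / 6.3 x 10^-5 = 1.59e-10.
[H^+] = sqrt(Ka x [(CH3)3NH+]) = sqrt(1.59e-10 x 0.07740) = 3.51e-6 M.
pH = -log(3.51e-6) = 5.46.

5.46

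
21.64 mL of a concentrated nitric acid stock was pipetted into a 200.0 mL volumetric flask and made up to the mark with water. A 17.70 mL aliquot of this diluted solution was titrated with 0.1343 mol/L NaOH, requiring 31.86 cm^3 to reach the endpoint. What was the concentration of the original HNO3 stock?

n(NaOH) = 0.1343 x 0.03186 = 0.004279 mol.
n(HNO3) in the aliquot = 0.004279 mol.
[diluted HNO3] = 0.004279 / 0.01770 = 0.2417 M.
Dilution factor = 200.0/21.64 = 9.242, so [stock] = 0.2417 x 9.242 = 2.23 M.

2.23 M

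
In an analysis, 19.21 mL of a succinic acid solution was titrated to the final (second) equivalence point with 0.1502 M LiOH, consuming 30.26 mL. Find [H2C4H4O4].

0.118 M

n(LiOH) = 0.1502 x 0.03026 = 0.004545 mol.
At the final (second) equivalence point, 2 mol OH^- react per mol H2C4H4O4, so n(H2C4H4O4) = 0.004545 / 2 = 0.002273 mol.
[H2C4H4O4] = 0.002273 / 0.01921 L = 0.118 M.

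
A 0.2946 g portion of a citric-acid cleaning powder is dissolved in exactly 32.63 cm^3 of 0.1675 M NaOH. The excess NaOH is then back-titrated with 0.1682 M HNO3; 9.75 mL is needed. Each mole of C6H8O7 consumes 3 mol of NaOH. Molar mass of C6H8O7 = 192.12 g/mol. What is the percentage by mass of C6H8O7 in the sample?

Total n(NaOH) added = 0.1675 x 0.03263 = 0.005466 mol.
n(HNO3) used = 0.1682 x 0.009750 = 0.001640 mol, which equals the excess n(NaOH).
So n(NaOH) consumed by the sample = 0.005466 - 0.001640 = 0.003826 mol.
n(C6H8O7) = 0.003826 / 3 = 0.001275 mol.
mass C6H8O7 = 0.001275 x 192.12 = 0.2450 g, so %C6H8O7 = 0.2450/0.2946 x 100 = 83.2%.

83.2%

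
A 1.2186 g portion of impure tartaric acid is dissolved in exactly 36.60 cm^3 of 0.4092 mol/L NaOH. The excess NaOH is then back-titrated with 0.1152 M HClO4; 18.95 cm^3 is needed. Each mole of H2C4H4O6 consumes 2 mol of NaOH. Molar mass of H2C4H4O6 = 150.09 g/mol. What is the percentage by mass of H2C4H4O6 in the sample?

Total n(NaOH) added = 0.4092 x 0.03660 = 0.01498 mol.
n(HClO4) used = 0.1152 x 0.01895 = 0.002183 mol, which equals the excess n(NaOH).
So n(NaOH) consumed by the sample = 0.01498 - 0.002183 = 0.01279 mol.
n(H2C4H4O6) = 0.01279 / 2 = 0.006397 mol.
mass H2C4H4O6 = 0.006397 x 150.09 = 0.9601 g, so %H2C4H4O6 = 0.9601/1.2186 x 100 = 78.8%.

78.8%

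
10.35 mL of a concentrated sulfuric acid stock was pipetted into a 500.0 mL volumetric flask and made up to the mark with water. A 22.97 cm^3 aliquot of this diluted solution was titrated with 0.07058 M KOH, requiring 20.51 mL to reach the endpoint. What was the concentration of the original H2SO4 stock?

1.52 M

n(KOH) = 0.07058 x 0.02051 = 0.001448 mol.
n(H2SO4) in the aliquot = 0.001448 x 1/2 = 0.0007238 mol.
[diluted H2SO4] = 0.0007238 / 0.02297 = 0.03151 M.
Dilution factor = 500.0/10.35 = 48.31, so [stock] = 0.03151 x 48.31 = 1.52 M.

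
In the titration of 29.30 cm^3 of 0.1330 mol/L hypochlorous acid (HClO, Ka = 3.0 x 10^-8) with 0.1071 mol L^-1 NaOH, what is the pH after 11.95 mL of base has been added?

7.21

Initial n(HClO) = 0.1330 x 0.02930 = 0.003897 mol.
n(NaOH) added = 0.1071 x 0.01195 = 0.001280 mol, converting that many moles of HClO to ClO-.
Remaining n(HClO) = 0.002617 mol; n(ClO-) = 0.001280 mol.
By Henderson-Hasselbalch, pH = pKa + log([A^-]/[HA]) = 7.52 + log(0.001280/0.002617) = 7.52 + (-0.31) = 7.21.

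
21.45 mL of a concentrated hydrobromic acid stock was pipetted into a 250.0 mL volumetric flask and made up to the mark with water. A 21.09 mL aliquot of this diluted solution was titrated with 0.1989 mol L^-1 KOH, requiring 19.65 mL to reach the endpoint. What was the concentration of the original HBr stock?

2.16 M

n(KOH) = 0.1989 x 0.01965 = 0.003908 mol.
n(HBr) in the aliquot = 0.003908 mol.
[diluted HBr] = 0.003908 / 0.02109 = 0.1853 M.
Dilution factor = 250.0/21.45 = 11.66, so [stock] = 0.1853 x 11.66 = 2.16 M.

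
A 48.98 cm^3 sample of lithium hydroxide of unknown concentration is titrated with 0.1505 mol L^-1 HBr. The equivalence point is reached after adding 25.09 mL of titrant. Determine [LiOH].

0.0771 M

n(HBr) delivered = 0.1505 x 0.02509 = 0.003776 mol.
For a 1:1 reaction, n(LiOH) = 0.003776 mol.
[LiOH] = 0.003776 mol / 0.04898 L = 0.0771 M.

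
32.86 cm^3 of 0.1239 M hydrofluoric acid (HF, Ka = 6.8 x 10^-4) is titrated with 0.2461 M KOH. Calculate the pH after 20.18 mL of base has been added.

n(acid) = 0.1239 x 0.03286 = 0.004071 mol; n(KOH) added = 0.2461 x 0.02018 = 0.004966 mol.
Base is in excess by 0.004966 - 0.004071 = 0.0008949 mol in a total volume of 0.05304 L.
[OH^-] = 0.0008949/0.05304 = 0.01687 M, so pOH = 1.77 and pH = 14.00 - 1.77 = 12.23.

12.23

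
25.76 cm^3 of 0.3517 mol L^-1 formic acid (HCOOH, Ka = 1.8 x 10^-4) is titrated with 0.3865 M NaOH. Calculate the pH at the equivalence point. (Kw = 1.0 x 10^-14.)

n(HCOOH) = 0.3517 x 0.02576 = 0.009060 mol; V(NaOH) at equivalence = 0.009060/0.3865 = 0.02344 L.
At equivalence all the acid is converted to HCOO-; total volume = 0.02576 + 0.02344 = 0.04920 L, so [HCOO-] = 0.009060/0.04920 = 0.1841 M.
Kb = Kw/Ka = 1.0e-14 / 1.8 x 10^-4 = 5.56e-11.
[OH^-] = sqrt(Kb x [HCOO-]) = sqrt(5.56e-11 x 0.1841) = 3.20e-6 M.
pOH = 5.50, so pH = 14.00 - 5.50 = 8.50.

8.50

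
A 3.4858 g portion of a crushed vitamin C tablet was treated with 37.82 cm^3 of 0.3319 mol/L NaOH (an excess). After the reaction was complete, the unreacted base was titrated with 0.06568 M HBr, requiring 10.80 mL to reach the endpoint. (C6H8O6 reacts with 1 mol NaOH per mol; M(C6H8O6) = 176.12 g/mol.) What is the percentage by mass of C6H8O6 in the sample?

Total n(NaOH) added = 0.3319 x 0.03782 = 0.01255 mol.
n(HBr) used = 0.06568 x 0.01080 = 0.0007093 mol, which equals the excess n(NaOH).
So n(NaOH) consumed by the sample = 0.01255 - 0.0007093 = 0.01184 mol.
n(C6H8O6) = 0.01184 / 1 = 0.01184 mol.
mass C6H8O6 = 0.01184 x 176.12 = 2.086 g, so %C6H8O6 = 2.086/3.4858 x 100 = 59.8%.

59.8%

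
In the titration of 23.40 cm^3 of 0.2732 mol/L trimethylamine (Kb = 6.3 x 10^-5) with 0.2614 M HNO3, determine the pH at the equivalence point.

n((CH3)3N) = 0.2732 x 0.02340 = 0.006393 mol; V(HNO3) at equivalence = 0.006393/0.2614 = 0.02446 L.
At equivalence the base is fully converted to (CH3)3NH+; total volume = 0.04786 L, so [(CH3)3NH+] = 0.006393/0.04786 = 0.1336 M.
Ka((CH3)3NH+) = Kw/Kb = 1.0e-14 / 6.3 x 10^-5 = 1.59e-10.
[H^+] = sqrt(Ka x [(CH3)3NH+]) = sqrt(1.59e-10 x 0.1336) = 4.60e-6 M.
pH = -log(4.60e-6) = 5.34.

5.34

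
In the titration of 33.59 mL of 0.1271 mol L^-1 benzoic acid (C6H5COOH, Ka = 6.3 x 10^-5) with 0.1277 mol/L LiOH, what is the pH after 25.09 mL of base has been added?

4.68

Initial n(C6H5COOH) = 0.1271 x 0.03359 = 0.004269 mol.
n(LiOH) added = 0.1277 x 0.02509 = 0.003204 mol, converting that many moles of C6H5COOH to C6H5COO-.
Remaining n(C6H5COOH) = 0.001065 mol; n(C6H5COO-) = 0.003204 mol.
By Henderson-Hasselbalch, pH = pKa + log([A^-]/[HA]) = 4.20 + log(0.003204/0.001065) = 4.20 + (+0.48) = 4.68.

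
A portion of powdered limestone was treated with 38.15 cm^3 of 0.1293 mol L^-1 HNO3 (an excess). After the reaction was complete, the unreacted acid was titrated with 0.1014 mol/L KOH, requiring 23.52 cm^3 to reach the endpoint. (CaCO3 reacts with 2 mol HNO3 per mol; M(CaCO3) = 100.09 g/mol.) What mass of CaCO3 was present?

Total n(HNO3) added = 0.1293 x 0.03815 = 0.004933 mol.
n(KOH) used = 0.1014 x 0.02352 = 0.002385 mol, which equals the excess n(HNO3).
So n(HNO3) consumed by the sample = 0.004933 - 0.002385 = 0.002548 mol.
n(CaCO3) = 0.002548 / 2 = 0.001274 mol.
mass = 0.001274 mol x 100.09 g/mol = 0.128 g.

0.128 g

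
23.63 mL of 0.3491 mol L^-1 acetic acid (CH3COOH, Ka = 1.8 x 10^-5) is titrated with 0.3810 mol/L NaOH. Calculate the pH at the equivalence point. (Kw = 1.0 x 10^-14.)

n(CH3COOH) = 0.3491 x 0.02363 = 0.008249 mol; V(NaOH) at equivalence = 0.008249/0.3810 = 0.02165 L.
At equivalence all the acid is converted to CH3COO-; total volume = 0.02363 + 0.02165 = 0.04528 L, so [CH3COO-] = 0.008249/0.04528 = 0.1822 M.
Kb = Kw/Ka = 1.0e-14 / 1.8 x 10^-5 = 5.56e-10.
[OH^-] = sqrt(Kb x [CH3COO-]) = sqrt(5.56e-10 x 0.1822) = 1.01e-5 M.
pOH = 5.00, so pH = 14.00 - 5.00 = 9.00.

9.00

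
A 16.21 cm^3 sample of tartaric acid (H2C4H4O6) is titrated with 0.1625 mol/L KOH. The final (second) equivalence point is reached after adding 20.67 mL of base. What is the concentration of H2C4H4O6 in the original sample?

n(KOH) = 0.1625 x 0.02067 = 0.003359 mol.
At the final (second) equivalence point, 2 mol OH^- react per mol H2C4H4O6, so n(H2C4H4O6) = 0.003359 / 2 = 0.001679 mol.
[H2C4H4O6] = 0.001679 / 0.01621 L = 0.104 M.

0.104 M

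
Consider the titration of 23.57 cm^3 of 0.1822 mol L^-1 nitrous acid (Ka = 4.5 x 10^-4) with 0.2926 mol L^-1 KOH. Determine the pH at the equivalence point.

8.20

n(HNO2) = 0.1822 x 0.02357 = 0.004294 mol; V(KOH) at equivalence = 0.004294/0.2926 = 0.01468 L.
At equivalence all the acid is converted to NO2-; total volume = 0.02357 + 0.01468 = 0.03825 L, so [NO2-] = 0.004294/0.03825 = 0.1123 M.
Kb = Kw/Ka = 1.0e-14 / 4.5 x 10^-4 = 2.22e-11.
[OH^-] = sqrt(Kb x [NO2-]) = sqrt(2.22e-11 x 0.1123) = 1.58e-6 M.
pOH = 5.80, so pH = 14.00 - 5.80 = 8.20.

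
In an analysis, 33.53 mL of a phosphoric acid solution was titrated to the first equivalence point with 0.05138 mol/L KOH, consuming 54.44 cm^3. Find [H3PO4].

0.0834 M

n(KOH) = 0.05138 x 0.05444 = 0.002797 mol.
At the first equivalence point, 1 mol OH^- react per mol H3PO4, so n(H3PO4) = 0.002797 / 1 = 0.002797 mol.
[H3PO4] = 0.002797 / 0.03353 L = 0.0834 M.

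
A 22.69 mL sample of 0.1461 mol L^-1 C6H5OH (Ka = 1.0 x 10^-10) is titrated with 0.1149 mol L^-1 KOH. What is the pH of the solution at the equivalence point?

n(C6H5OH) = 0.1461 x 0.02269 = 0.003315 mol; V(KOH) at equivalence = 0.003315/0.1149 = 0.02885 L.
At equivalence all the acid is converted to C6H5O-; total volume = 0.02269 + 0.02885 = 0.05154 L, so [C6H5O-] = 0.003315/0.05154 = 0.06432 M.
Kb = Kw/Ka = 1.0e-14 / 1.0 x 10^-10 = 0.000100.
[OH^-] = sqrt(Kb x [C6H5O-]) = sqrt(0.000100 x 0.06432) = 0.00254 M.
pOH = 2.60, so pH = 14.00 - 2.60 = 11.40.

11.40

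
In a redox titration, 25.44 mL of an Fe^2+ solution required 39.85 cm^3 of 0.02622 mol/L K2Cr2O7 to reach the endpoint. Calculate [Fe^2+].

n(K2Cr2O7) = 0.02622 x 0.03985 = 0.001045 mol.
From the balanced equation, 1 mol K2Cr2O7 reacts with 6 mol Fe^2+, so n(Fe^2+) = 0.001045 x 6/1 = 0.006269 mol.
[Fe^2+] = 0.006269 / 0.02544 L = 0.246 M.

0.246 M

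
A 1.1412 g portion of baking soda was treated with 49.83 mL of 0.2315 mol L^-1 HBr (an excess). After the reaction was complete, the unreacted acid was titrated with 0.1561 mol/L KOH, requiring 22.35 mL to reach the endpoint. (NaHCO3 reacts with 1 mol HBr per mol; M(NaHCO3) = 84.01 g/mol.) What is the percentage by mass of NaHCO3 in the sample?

59.2%

Total n(HBr) added = 0.2315 x 0.04983 = 0.01154 mol.
n(KOH) used = 0.1561 x 0.02235 = 0.003489 mol, which equals the excess n(HBr).
So n(HBr) consumed by the sample = 0.01154 - 0.003489 = 0.008047 mol.
n(NaHCO3) = 0.008047 / 1 = 0.008047 mol.
mass NaHCO3 = 0.008047 x 84.01 = 0.6760 g, so %NaHCO3 = 0.6760/1.1412 x 100 = 59.2%.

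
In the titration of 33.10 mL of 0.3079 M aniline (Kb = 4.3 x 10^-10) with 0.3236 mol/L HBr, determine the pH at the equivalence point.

n(C6H5NH2) = 0.3079 x 0.03310 = 0.01019 mol; V(HBr) at equivalence = 0.01019/0.3236 = 0.03149 L.
At equivalence the base is fully converted to C6H5NH3+; total volume = 0.06459 L, so [C6H5NH3+] = 0.01019/0.06459 = 0.1578 M.
Ka(C6H5NH3+) = Kw/Kb = 1.0e-14 / 4.3 x 10^-10 = 2.33e-5.
[H^+] = sqrt(Ka x [C6H5NH3+]) = sqrt(2.33e-5 x 0.1578) = 0.00192 M.
pH = -log(0.00192) = 2.72.

2.72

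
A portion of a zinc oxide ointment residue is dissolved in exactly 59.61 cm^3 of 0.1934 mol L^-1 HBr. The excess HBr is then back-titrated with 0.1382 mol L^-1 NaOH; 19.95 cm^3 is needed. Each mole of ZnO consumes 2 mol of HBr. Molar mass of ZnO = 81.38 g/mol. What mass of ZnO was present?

0.357 g

Total n(HBr) added = 0.1934 x 0.05961 = 0.01153 mol.
n(NaOH) used = 0.1382 x 0.01995 = 0.002757 mol, which equals the excess n(HBr).
So n(HBr) consumed by the sample = 0.01153 - 0.002757 = 0.008771 mol.
n(ZnO) = 0.008771 / 2 = 0.004386 mol.
mass = 0.004386 mol x 81.38 g/mol = 0.357 g.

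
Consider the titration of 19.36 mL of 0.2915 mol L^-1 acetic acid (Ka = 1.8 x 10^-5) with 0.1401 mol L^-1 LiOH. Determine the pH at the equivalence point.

8.86

n(CH3COOH) = 0.2915 x 0.01936 = 0.005643 mol; V(LiOH) at equivalence = 0.005643/0.1401 = 0.04028 L.
At equivalence all the acid is converted to CH3COO-; total volume = 0.01936 + 0.04028 = 0.05964 L, so [CH3COO-] = 0.005643/0.05964 = 0.09462 M.
Kb = Kw/Ka = 1.0e-14 / 1.8 x 10^-5 = 5.56e-10.
[OH^-] = sqrt(Kb x [CH3COO-]) = sqrt(5.56e-10 x 0.09462) = 7.25e-6 M.
pOH = 5.14, so pH = 14.00 - 5.14 = 8.86.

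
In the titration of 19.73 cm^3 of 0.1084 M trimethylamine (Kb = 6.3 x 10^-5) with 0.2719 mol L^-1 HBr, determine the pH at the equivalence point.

n((CH3)3N) = 0.1084 x 0.01973 = 0.002139 mol; V(HBr) at equivalence = 0.002139/0.2719 = 0.007866 L.
At equivalence the base is fully converted to (CH3)3NH+; total volume = 0.02760 L, so [(CH3)3NH+] = 0.002139/0.02760 = 0.07750 M.
Ka((CH3)3NH+) = Kw/Kb = 1.0e-14 / 6.3 x 10^-5 = 1.59e-10.
[H^+] = sqrt(Ka x [(CH3)3NH+]) = sqrt(1.59e-10 x 0.07750) = 3.51e-6 M.
pH = -log(3.51e-6) = 5.46.

5.46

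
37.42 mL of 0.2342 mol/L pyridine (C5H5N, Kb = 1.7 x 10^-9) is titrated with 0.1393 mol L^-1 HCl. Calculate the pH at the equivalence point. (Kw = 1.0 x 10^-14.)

n(C5H5N) = 0.2342 x 0.03742 = 0.008764 mol; V(HCl) at equivalence = 0.008764/0.1393 = 0.06291 L.
At equivalence the base is fully converted to C5H5NH+; total volume = 0.1003 L, so [C5H5NH+] = 0.008764/0.1003 = 0.08735 M.
Ka(C5H5NH+) = Kw/Kb = 1.0e-14 / 1.7 x 10^-9 = 5.88e-6.
[H^+] = sqrt(Ka x [C5H5NH+]) = sqrt(5.88e-6 x 0.08735) = 0.000717 M.
pH = -log(0.000717) = 3.14.

3.14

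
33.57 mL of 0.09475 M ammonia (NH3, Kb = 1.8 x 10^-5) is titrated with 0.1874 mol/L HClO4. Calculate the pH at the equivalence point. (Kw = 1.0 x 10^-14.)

n(NH3) = 0.09475 x 0.03357 = 0.003181 mol; V(HClO4) at equivalence = 0.003181/0.1874 = 0.01697 L.
At equivalence the base is fully converted to NH4+; total volume = 0.05054 L, so [NH4+] = 0.003181/0.05054 = 0.06293 M.
Ka(NH4+) = Kw/Kb = 1.0e-14 / 1.8 x 10^-5 = 5.56e-10.
[H^+] = sqrt(Ka x [NH4+]) = sqrt(5.56e-10 x 0.06293) = 5.91e-6 M.
pH = -log(5.91e-6) = 5.23.

5.23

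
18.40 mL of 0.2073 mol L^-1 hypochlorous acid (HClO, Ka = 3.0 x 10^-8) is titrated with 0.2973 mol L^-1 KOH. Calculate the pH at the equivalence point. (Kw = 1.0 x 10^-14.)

10.30

n(HClO) = 0.2073 x 0.01840 = 0.003814 mol; V(KOH) at equivalence = 0.003814/0.2973 = 0.01283 L.
At equivalence all the acid is converted to ClO-; total volume = 0.01840 + 0.01283 = 0.03123 L, so [ClO-] = 0.003814/0.03123 = 0.1221 M.
Kb = Kw/Ka = 1.0e-14 / 3.0 x 10^-8 = 3.33e-7.
[OH^-] = sqrt(Kb x [ClO-]) = sqrt(3.33e-7 x 0.1221) = 0.000202 M.
pOH = 3.70, so pH = 14.00 - 3.70 = 10.30.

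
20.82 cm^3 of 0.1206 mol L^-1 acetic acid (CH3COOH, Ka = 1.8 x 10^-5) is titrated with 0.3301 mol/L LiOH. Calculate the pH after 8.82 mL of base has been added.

n(acid) = 0.1206 x 0.02082 = 0.002511 mol; n(LiOH) added = 0.3301 x 0.008820 = 0.002911 mol.
Base is in excess by 0.002911 - 0.002511 = 0.0004006 mol in a total volume of 0.02964 L.
[OH^-] = 0.0004006/0.02964 = 0.01352 M, so pOH = 1.87 and pH = 14.00 - 1.87 = 12.13.

12.13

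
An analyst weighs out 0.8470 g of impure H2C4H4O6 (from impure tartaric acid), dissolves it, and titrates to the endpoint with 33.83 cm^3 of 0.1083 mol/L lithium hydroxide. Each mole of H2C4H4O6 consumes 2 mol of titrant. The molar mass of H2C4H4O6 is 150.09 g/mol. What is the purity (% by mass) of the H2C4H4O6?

32.5%

n(LiOH) = 0.1083 x 0.03383 = 0.003664 mol.
n(H2C4H4O6) = 0.003664 / 2 = 0.001832 mol.
mass of H2C4H4O6 = 0.001832 x 150.09 = 0.2749 g.
% purity = 0.2749 / 0.8470 x 100 = 32.5%.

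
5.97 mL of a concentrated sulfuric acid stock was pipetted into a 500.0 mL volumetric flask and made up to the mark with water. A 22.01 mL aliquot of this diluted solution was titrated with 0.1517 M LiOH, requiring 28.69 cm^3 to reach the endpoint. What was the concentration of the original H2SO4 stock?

n(LiOH) = 0.1517 x 0.02869 = 0.004352 mol.
n(H2SO4) in the aliquot = 0.004352 x 1/2 = 0.002176 mol.
[diluted H2SO4] = 0.002176 / 0.02201 = 0.09887 M.
Dilution factor = 500.0/5.970 = 83.75, so [stock] = 0.09887 x 83.75 = 8.28 M.

8.28 M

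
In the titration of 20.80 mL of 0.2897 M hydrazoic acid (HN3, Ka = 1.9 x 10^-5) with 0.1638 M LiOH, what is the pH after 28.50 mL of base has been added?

5.26

Initial n(HN3) = 0.2897 x 0.02080 = 0.006026 mol.
n(LiOH) added = 0.1638 x 0.02850 = 0.004668 mol, converting that many moles of HN3 to N3-.
Remaining n(HN3) = 0.001357 mol; n(N3-) = 0.004668 mol.
By Henderson-Hasselbalch, pH = pKa + log([A^-]/[HA]) = 4.72 + log(0.004668/0.001357) = 4.72 + (+0.54) = 5.26.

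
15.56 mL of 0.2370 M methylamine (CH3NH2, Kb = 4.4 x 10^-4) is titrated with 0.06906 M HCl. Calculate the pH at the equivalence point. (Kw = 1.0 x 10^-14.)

5.96

n(CH3NH2) = 0.2370 x 0.01556 = 0.003688 mol; V(HCl) at equivalence = 0.003688/0.06906 = 0.05340 L.
At equivalence the base is fully converted to CH3NH3+; total volume = 0.06896 L, so [CH3NH3+] = 0.003688/0.06896 = 0.05348 M.
Ka(CH3NH3+) = Kw/Kb = 1.0e-14 / 4.4 x 10^-4 = 2.27e-11.
[H^+] = sqrt(Ka x [CH3NH3+]) = sqrt(2.27e-11 x 0.05348) = 1.10e-6 M.
pH = -log(1.10e-6) = 5.96.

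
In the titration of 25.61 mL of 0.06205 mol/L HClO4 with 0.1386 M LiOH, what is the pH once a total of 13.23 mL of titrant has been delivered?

n(acid) = 0.06205 x 0.02561 = 0.001589 mol; n(LiOH) added = 0.1386 x 0.01323 = 0.001834 mol.
Base is in excess by 0.001834 - 0.001589 = 0.0002446 mol in a total volume of 0.03884 L.
[OH^-] = 0.0002446/0.03884 = 0.006297 M, so pOH = 2.20 and pH = 14.00 - 2.20 = 11.80.

11.80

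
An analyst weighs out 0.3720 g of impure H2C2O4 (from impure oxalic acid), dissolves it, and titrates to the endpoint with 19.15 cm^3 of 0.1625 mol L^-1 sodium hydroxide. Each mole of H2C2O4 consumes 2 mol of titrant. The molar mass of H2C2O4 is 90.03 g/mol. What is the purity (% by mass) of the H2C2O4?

n(NaOH) = 0.1625 x 0.01915 = 0.003112 mol.
n(H2C2O4) = 0.003112 / 2 = 0.001556 mol.
mass of H2C2O4 = 0.001556 x 90.03 = 0.1401 g.
% purity = 0.1401 / 0.3720 x 100 = 37.7%.

37.7%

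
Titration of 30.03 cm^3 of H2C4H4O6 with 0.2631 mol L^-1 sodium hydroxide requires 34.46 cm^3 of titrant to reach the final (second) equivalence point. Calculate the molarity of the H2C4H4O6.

0.151 M

n(NaOH) = 0.2631 x 0.03446 = 0.009066 mol.
At the final (second) equivalence point, 2 mol OH^- react per mol H2C4H4O6, so n(H2C4H4O6) = 0.009066 / 2 = 0.004533 mol.
[H2C4H4O6] = 0.004533 / 0.03003 L = 0.151 M.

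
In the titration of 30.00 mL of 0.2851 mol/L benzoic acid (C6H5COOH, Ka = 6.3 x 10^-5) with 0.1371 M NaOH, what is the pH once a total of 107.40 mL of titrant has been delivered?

n(acid) = 0.2851 x 0.03000 = 0.008553 mol; n(NaOH) added = 0.1371 x 0.1074 = 0.01472 mol.
Base is in excess by 0.01472 - 0.008553 = 0.006172 mol in a total volume of 0.1374 L.
[OH^-] = 0.006172/0.1374 = 0.04492 M, so pOH = 1.35 and pH = 14.00 - 1.35 = 12.65.

12.65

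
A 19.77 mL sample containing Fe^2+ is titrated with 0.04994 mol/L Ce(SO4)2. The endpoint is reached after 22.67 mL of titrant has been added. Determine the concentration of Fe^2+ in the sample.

0.0573 M

n(Ce(SO4)2) = 0.04994 x 0.02267 = 0.001132 mol.
From the balanced equation, 1 mol Ce(SO4)2 reacts with 1 mol Fe^2+, so n(Fe^2+) = 0.001132 x 1/1 = 0.001132 mol.
[Fe^2+] = 0.001132 / 0.01977 L = 0.0573 M.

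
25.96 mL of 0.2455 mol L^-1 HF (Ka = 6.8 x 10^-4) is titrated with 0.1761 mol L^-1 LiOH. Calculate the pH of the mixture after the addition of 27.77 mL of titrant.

Initial n(HF) = 0.2455 x 0.02596 = 0.006373 mol.
n(LiOH) added = 0.1761 x 0.02777 = 0.004890 mol, converting that many moles of HF to F-.
Remaining n(HF) = 0.001483 mol; n(F-) = 0.004890 mol.
By Henderson-Hasselbalch, pH = pKa + log([A^-]/[HA]) = 3.17 + log(0.004890/0.001483) = 3.17 + (+0.52) = 3.69.

3.69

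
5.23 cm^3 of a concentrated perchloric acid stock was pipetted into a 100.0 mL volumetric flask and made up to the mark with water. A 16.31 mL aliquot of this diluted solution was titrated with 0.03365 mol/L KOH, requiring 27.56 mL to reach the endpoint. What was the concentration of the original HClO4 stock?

n(KOH) = 0.03365 x 0.02756 = 0.0009274 mol.
n(HClO4) in the aliquot = 0.0009274 mol.
[diluted HClO4] = 0.0009274 / 0.01631 = 0.05686 M.
Dilution factor = 100.0/5.230 = 19.12, so [stock] = 0.05686 x 19.12 = 1.09 M.

1.09 M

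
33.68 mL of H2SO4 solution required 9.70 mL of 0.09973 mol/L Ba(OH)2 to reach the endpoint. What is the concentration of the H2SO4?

n(Ba(OH)2) delivered = 0.09973 x 0.009700 = 0.0009674 mol.
For a 1:1 reaction, n(H2SO4) = 0.0009674 mol.
[H2SO4] = 0.0009674 mol / 0.03368 L = 0.0287 M.

0.0287 M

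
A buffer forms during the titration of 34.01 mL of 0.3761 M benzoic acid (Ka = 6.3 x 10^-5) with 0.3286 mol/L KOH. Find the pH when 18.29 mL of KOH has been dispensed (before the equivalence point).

4.15

Initial n(C6H5COOH) = 0.3761 x 0.03401 = 0.01279 mol.
n(KOH) added = 0.3286 x 0.01829 = 0.006010 mol, converting that many moles of C6H5COOH to C6H5COO-.
Remaining n(C6H5COOH) = 0.006781 mol; n(C6H5COO-) = 0.006010 mol.
By Henderson-Hasselbalch, pH = pKa + log([A^-]/[HA]) = 4.20 + log(0.006010/0.006781) = 4.20 + (-0.05) = 4.15.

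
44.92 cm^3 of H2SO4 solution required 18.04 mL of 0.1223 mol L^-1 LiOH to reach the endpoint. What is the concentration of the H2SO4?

n(LiOH) delivered = 0.1223 x 0.01804 = 0.002206 mol.
The reaction is 1 H2SO4 + 2 LiOH, so n(H2SO4) = 0.002206 x 1/2 = 0.001103 mol.
[H2SO4] = 0.001103 mol / 0.04492 L = 0.0246 M.

0.0246 M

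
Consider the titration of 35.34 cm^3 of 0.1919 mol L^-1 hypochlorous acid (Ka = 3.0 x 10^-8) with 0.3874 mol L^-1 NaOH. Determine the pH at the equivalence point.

n(HClO) = 0.1919 x 0.03534 = 0.006782 mol; V(NaOH) at equivalence = 0.006782/0.3874 = 0.01751 L.
At equivalence all the acid is converted to ClO-; total volume = 0.03534 + 0.01751 = 0.05285 L, so [ClO-] = 0.006782/0.05285 = 0.1283 M.
Kb = Kw/Ka = 1.0e-14 / 3.0 x 10^-8 = 3.33e-7.
[OH^-] = sqrt(Kb x [ClO-]) = sqrt(3.33e-7 x 0.1283) = 0.000207 M.
pOH = 3.68, so pH = 14.00 - 3.68 = 10.32.

10.32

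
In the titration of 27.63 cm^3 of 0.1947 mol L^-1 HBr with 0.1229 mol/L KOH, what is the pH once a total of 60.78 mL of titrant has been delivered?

12.37

n(acid) = 0.1947 x 0.02763 = 0.005380 mol; n(KOH) added = 0.1229 x 0.06078 = 0.007470 mol.
Base is in excess by 0.007470 - 0.005380 = 0.002090 mol in a total volume of 0.08841 L.
[OH^-] = 0.002090/0.08841 = 0.02364 M, so pOH = 1.63 and pH = 14.00 - 1.63 = 12.37.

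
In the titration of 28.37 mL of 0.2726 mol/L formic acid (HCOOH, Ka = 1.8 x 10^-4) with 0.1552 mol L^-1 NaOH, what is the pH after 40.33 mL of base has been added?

Initial n(HCOOH) = 0.2726 x 0.02837 = 0.007734 mol.
n(NaOH) added = 0.1552 x 0.04033 = 0.006259 mol, converting that many moles of HCOOH to HCOO-.
Remaining n(HCOOH) = 0.001474 mol; n(HCOO-) = 0.006259 mol.
By Henderson-Hasselbalch, pH = pKa + log([A^-]/[HA]) = 3.74 + log(0.006259/0.001474) = 3.74 + (+0.63) = 4.37.

4.37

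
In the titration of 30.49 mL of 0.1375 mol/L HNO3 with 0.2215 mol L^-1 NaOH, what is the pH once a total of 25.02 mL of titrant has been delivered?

12.39

n(acid) = 0.1375 x 0.03049 = 0.004192 mol; n(NaOH) added = 0.2215 x 0.02502 = 0.005542 mol.
Base is in excess by 0.005542 - 0.004192 = 0.001350 mol in a total volume of 0.05551 L.
[OH^-] = 0.001350/0.05551 = 0.02431 M, so pOH = 1.61 and pH = 14.00 - 1.61 = 12.39.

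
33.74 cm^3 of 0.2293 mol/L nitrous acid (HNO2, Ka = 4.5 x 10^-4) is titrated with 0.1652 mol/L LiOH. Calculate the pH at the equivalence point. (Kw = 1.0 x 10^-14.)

8.16

n(HNO2) = 0.2293 x 0.03374 = 0.007737 mol; V(LiOH) at equivalence = 0.007737/0.1652 = 0.04683 L.
At equivalence all the acid is converted to NO2-; total volume = 0.03374 + 0.04683 = 0.08057 L, so [NO2-] = 0.007737/0.08057 = 0.09602 M.
Kb = Kw/Ka = 1.0e-14 / 4.5 x 10^-4 = 2.22e-11.
[OH^-] = sqrt(Kb x [NO2-]) = sqrt(2.22e-11 x 0.09602) = 1.46e-6 M.
pOH = 5.84, so pH = 14.00 - 5.84 = 8.16.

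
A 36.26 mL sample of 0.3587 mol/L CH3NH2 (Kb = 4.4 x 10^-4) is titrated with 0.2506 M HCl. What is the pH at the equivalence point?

5.74

n(CH3NH2) = 0.3587 x 0.03626 = 0.01301 mol; V(HCl) at equivalence = 0.01301/0.2506 = 0.05190 L.
At equivalence the base is fully converted to CH3NH3+; total volume = 0.08816 L, so [CH3NH3+] = 0.01301/0.08816 = 0.1475 M.
Ka(CH3NH3+) = Kw/Kb = 1.0e-14 / 4.4 x 10^-4 = 2.27e-11.
[H^+] = sqrt(Ka x [CH3NH3+]) = sqrt(2.27e-11 x 0.1475) = 1.83e-6 M.
pH = -log(1.83e-6) = 5.74.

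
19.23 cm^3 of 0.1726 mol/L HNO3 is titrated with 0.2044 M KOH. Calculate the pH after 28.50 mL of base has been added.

n(acid) = 0.1726 x 0.01923 = 0.003319 mol; n(KOH) added = 0.2044 x 0.02850 = 0.005825 mol.
Base is in excess by 0.005825 - 0.003319 = 0.002506 mol in a total volume of 0.04773 L.
[OH^-] = 0.002506/0.04773 = 0.05251 M, so pOH = 1.28 and pH = 14.00 - 1.28 = 12.72.

12.72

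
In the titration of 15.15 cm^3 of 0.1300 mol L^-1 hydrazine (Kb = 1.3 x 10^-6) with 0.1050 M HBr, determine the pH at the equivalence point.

4.67

n(N2H4) = 0.1300 x 0.01515 = 0.001969 mol; V(HBr) at equivalence = 0.001969/0.1050 = 0.01876 L.
At equivalence the base is fully converted to N2H5+; total volume = 0.03391 L, so [N2H5+] = 0.001969/0.03391 = 0.05809 M.
Ka(N2H5+) = Kw/Kb = 1.0e-14 / 1.3 x 10^-6 = 7.69e-9.
[H^+] = sqrt(Ka x [N2H5+]) = sqrt(7.69e-9 x 0.05809) = 2.11e-5 M.
pH = -log(2.11e-5) = 4.67.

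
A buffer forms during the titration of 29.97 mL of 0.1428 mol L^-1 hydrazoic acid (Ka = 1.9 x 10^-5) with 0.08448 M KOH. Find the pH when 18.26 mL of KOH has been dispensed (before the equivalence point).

Initial n(HN3) = 0.1428 x 0.02997 = 0.004280 mol.
n(KOH) added = 0.08448 x 0.01826 = 0.001543 mol, converting that many moles of HN3 to N3-.
Remaining n(HN3) = 0.002737 mol; n(N3-) = 0.001543 mol.
By Henderson-Hasselbalch, pH = pKa + log([A^-]/[HA]) = 4.72 + log(0.001543/0.002737) = 4.72 + (-0.25) = 4.47.

4.47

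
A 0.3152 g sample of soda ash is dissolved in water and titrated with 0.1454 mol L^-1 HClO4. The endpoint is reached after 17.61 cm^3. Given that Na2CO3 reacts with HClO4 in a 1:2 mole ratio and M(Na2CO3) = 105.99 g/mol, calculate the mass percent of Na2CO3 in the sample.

43.0%

n(HClO4) = 0.1454 x 0.01761 = 0.002560 mol.
n(Na2CO3) = 0.002560 / 2 = 0.001280 mol.
mass of Na2CO3 = 0.001280 x 105.99 = 0.1357 g.
% purity = 0.1357 / 0.3152 x 100 = 43.0%.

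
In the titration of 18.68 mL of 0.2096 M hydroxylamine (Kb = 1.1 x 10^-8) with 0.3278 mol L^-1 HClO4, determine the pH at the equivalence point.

n(NH2OH) = 0.2096 x 0.01868 = 0.003915 mol; V(HClO4) at equivalence = 0.003915/0.3278 = 0.01194 L.
At equivalence the base is fully converted to NH3OH+; total volume = 0.03062 L, so [NH3OH+] = 0.003915/0.03062 = 0.1279 M.
Ka(NH3OH+) = Kw/Kb = 1.0e-14 / 1.1 x 10^-8 = 9.09e-7.
[H^+] = sqrt(Ka x [NH3OH+]) = sqrt(9.09e-7 x 0.1279) = 0.000341 M.
pH = -log(0.000341) = 3.47.

3.47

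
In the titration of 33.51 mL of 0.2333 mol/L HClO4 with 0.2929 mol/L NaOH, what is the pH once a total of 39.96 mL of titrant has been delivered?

n(acid) = 0.2333 x 0.03351 = 0.007818 mol; n(NaOH) added = 0.2929 x 0.03996 = 0.01170 mol.
Base is in excess by 0.01170 - 0.007818 = 0.003886 mol in a total volume of 0.07347 L.
[OH^-] = 0.003886/0.07347 = 0.05290 M, so pOH = 1.28 and pH = 14.00 - 1.28 = 12.72.

12.72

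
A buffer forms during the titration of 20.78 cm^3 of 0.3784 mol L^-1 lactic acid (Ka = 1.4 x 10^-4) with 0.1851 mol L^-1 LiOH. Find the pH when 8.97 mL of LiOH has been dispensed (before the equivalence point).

Initial n(HC3H5O3) = 0.3784 x 0.02078 = 0.007863 mol.
n(LiOH) added = 0.1851 x 0.008970 = 0.001660 mol, converting that many moles of HC3H5O3 to C3H5O3-.
Remaining n(HC3H5O3) = 0.006203 mol; n(C3H5O3-) = 0.001660 mol.
By Henderson-Hasselbalch, pH = pKa + log([A^-]/[HA]) = 3.85 + log(0.001660/0.006203) = 3.85 + (-0.57) = 3.28.

3.28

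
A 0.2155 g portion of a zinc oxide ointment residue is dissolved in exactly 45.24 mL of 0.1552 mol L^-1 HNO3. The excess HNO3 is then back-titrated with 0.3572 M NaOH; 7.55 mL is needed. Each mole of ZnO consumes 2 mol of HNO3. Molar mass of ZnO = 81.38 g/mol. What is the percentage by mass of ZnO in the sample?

Total n(HNO3) added = 0.1552 x 0.04524 = 0.007021 mol.
n(NaOH) used = 0.3572 x 0.007550 = 0.002697 mol, which equals the excess n(HNO3).
So n(HNO3) consumed by the sample = 0.007021 - 0.002697 = 0.004324 mol.
n(ZnO) = 0.004324 / 2 = 0.002162 mol.
mass ZnO = 0.002162 x 81.38 = 0.1760 g, so %ZnO = 0.1760/0.2155 x 100 = 81.7%.

81.7%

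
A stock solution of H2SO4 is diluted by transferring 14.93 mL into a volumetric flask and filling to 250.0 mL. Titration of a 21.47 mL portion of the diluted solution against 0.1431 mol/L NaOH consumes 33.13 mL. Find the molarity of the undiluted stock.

1.85 M

n(NaOH) = 0.1431 x 0.03313 = 0.004741 mol.
n(H2SO4) in the aliquot = 0.004741 x 1/2 = 0.002370 mol.
[diluted H2SO4] = 0.002370 / 0.02147 = 0.1104 M.
Dilution factor = 250.0/14.93 = 16.74, so [stock] = 0.1104 x 16.74 = 1.85 M.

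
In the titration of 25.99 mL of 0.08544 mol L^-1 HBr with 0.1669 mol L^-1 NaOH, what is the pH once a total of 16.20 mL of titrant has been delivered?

12.06

n(acid) = 0.08544 x 0.02599 = 0.002221 mol; n(NaOH) added = 0.1669 x 0.01620 = 0.002704 mol.
Base is in excess by 0.002704 - 0.002221 = 0.0004832 mol in a total volume of 0.04219 L.
[OH^-] = 0.0004832/0.04219 = 0.01145 M, so pOH = 1.94 and pH = 14.00 - 1.94 = 12.06.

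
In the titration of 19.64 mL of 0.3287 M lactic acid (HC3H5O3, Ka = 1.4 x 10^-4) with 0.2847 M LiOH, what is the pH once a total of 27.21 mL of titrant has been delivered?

n(acid) = 0.3287 x 0.01964 = 0.006456 mol; n(LiOH) added = 0.2847 x 0.02721 = 0.007747 mol.
Base is in excess by 0.007747 - 0.006456 = 0.001291 mol in a total volume of 0.04685 L.
[OH^-] = 0.001291/0.04685 = 0.02756 M, so pOH = 1.56 and pH = 14.00 - 1.56 = 12.44.

12.44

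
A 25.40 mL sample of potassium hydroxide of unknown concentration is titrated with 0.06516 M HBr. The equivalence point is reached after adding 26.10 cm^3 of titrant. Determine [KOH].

n(HBr) delivered = 0.06516 x 0.02610 = 0.001701 mol.
For a 1:1 reaction, n(KOH) = 0.001701 mol.
[KOH] = 0.001701 mol / 0.02540 L = 0.0670 M.

0.0670 M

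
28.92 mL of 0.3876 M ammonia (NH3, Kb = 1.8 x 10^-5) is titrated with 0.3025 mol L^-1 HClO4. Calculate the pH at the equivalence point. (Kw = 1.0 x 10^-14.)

5.01

n(NH3) = 0.3876 x 0.02892 = 0.01121 mol; V(HClO4) at equivalence = 0.01121/0.3025 = 0.03706 L.
At equivalence the base is fully converted to NH4+; total volume = 0.06598 L, so [NH4+] = 0.01121/0.06598 = 0.1699 M.
Ka(NH4+) = Kw/Kb = 1.0e-14 / 1.8 x 10^-5 = 5.56e-10.
[H^+] = sqrt(Ka x [NH4+]) = sqrt(5.56e-10 x 0.1699) = 9.72e-6 M.
pH = -log(9.72e-6) = 5.01.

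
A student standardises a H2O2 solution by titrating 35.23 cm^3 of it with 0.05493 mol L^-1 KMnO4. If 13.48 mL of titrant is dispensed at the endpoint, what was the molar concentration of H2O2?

n(KMnO4) = 0.05493 x 0.01348 = 0.0007405 mol.
From the balanced equation, 2 mol KMnO4 reacts with 5 mol H2O2, so n(H2O2) = 0.0007405 x 5/2 = 0.001851 mol.
[H2O2] = 0.001851 / 0.03523 L = 0.0525 M.

0.0525 M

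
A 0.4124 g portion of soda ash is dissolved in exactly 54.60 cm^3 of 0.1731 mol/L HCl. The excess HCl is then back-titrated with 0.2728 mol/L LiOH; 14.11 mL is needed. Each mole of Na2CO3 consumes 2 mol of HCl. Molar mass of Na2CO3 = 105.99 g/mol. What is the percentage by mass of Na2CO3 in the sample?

72.0%

Total n(HCl) added = 0.1731 x 0.05460 = 0.009451 mol.
n(LiOH) used = 0.2728 x 0.01411 = 0.003849 mol, which equals the excess n(HCl).
So n(HCl) consumed by the sample = 0.009451 - 0.003849 = 0.005602 mol.
n(Na2CO3) = 0.005602 / 2 = 0.002801 mol.
mass Na2CO3 = 0.002801 x 105.99 = 0.2969 g, so %Na2CO3 = 0.2969/0.4124 x 100 = 72.0%.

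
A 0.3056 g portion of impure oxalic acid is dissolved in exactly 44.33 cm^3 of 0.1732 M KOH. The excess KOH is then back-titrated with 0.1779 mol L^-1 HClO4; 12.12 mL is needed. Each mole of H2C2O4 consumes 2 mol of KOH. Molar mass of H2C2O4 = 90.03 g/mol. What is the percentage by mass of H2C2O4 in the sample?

81.3%

Total n(KOH) added = 0.1732 x 0.04433 = 0.007678 mol.
n(HClO4) used = 0.1779 x 0.01212 = 0.002156 mol, which equals the excess n(KOH).
So n(KOH) consumed by the sample = 0.007678 - 0.002156 = 0.005522 mol.
n(H2C2O4) = 0.005522 / 2 = 0.002761 mol.
mass H2C2O4 = 0.002761 x 90.03 = 0.2486 g, so %H2C2O4 = 0.2486/0.3056 x 100 = 81.3%.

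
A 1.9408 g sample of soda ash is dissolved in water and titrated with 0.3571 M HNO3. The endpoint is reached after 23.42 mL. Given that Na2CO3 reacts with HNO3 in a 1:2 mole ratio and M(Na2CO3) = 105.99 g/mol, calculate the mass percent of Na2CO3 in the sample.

n(HNO3) = 0.3571 x 0.02342 = 0.008363 mol.
n(Na2CO3) = 0.008363 / 2 = 0.004182 mol.
mass of Na2CO3 = 0.004182 x 105.99 = 0.4432 g.
% purity = 0.4432 / 1.9408 x 100 = 22.8%.

22.8%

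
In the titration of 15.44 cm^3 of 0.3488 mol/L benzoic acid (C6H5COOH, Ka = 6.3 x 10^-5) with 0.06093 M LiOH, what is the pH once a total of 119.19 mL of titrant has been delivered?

12.14

n(acid) = 0.3488 x 0.01544 = 0.005385 mol; n(LiOH) added = 0.06093 x 0.1192 = 0.007262 mol.
Base is in excess by 0.007262 - 0.005385 = 0.001877 mol in a total volume of 0.1346 L.
[OH^-] = 0.001877/0.1346 = 0.01394 M, so pOH = 1.86 and pH = 14.00 - 1.86 = 12.14.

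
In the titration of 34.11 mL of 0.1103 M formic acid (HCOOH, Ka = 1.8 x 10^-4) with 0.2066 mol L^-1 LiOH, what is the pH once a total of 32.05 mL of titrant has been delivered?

n(acid) = 0.1103 x 0.03411 = 0.003762 mol; n(LiOH) added = 0.2066 x 0.03205 = 0.006622 mol.
Base is in excess by 0.006622 - 0.003762 = 0.002859 mol in a total volume of 0.06616 L.
[OH^-] = 0.002859/0.06616 = 0.04322 M, so pOH = 1.36 and pH = 14.00 - 1.36 = 12.64.

12.64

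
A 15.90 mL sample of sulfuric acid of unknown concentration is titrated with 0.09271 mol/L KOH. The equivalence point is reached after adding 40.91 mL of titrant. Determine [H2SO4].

0.119 M

n(KOH) delivered = 0.09271 x 0.04091 = 0.003793 mol.
The reaction is 1 H2SO4 + 2 KOH, so n(H2SO4) = 0.003793 x 1/2 = 0.001896 mol.
[H2SO4] = 0.001896 mol / 0.01590 L = 0.119 M.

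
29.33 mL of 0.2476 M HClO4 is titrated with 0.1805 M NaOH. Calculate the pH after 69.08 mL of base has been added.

n(acid) = 0.2476 x 0.02933 = 0.007262 mol; n(NaOH) added = 0.1805 x 0.06908 = 0.01247 mol.
Base is in excess by 0.01247 - 0.007262 = 0.005207 mol in a total volume of 0.09841 L.
[OH^-] = 0.005207/0.09841 = 0.05291 M, so pOH = 1.28 and pH = 14.00 - 1.28 = 12.72.

12.72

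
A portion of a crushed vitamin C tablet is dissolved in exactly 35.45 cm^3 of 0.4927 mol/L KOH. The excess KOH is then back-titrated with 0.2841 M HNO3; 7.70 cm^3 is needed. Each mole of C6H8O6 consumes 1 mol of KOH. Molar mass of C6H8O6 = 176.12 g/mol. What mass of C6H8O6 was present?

Total n(KOH) added = 0.4927 x 0.03545 = 0.01747 mol.
n(HNO3) used = 0.2841 x 0.007700 = 0.002188 mol, which equals the excess n(KOH).
So n(KOH) consumed by the sample = 0.01747 - 0.002188 = 0.01528 mol.
n(C6H8O6) = 0.01528 / 1 = 0.01528 mol.
mass = 0.01528 mol x 176.12 g/mol = 2.69 g.

2.69 g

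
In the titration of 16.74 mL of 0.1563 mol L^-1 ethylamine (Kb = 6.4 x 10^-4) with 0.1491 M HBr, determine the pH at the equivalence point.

n(C2H5NH2) = 0.1563 x 0.01674 = 0.002616 mol; V(HBr) at equivalence = 0.002616/0.1491 = 0.01755 L.
At equivalence the base is fully converted to C2H5NH3+; total volume = 0.03429 L, so [C2H5NH3+] = 0.002616/0.03429 = 0.07631 M.
Ka(C2H5NH3+) = Kw/Kb = 1.0e-14 / 6.4 x 10^-4 = 1.56e-11.
[H^+] = sqrt(Ka x [C2H5NH3+]) = sqrt(1.56e-11 x 0.07631) = 1.09e-6 M.
pH = -log(1.09e-6) = 5.96.

5.96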